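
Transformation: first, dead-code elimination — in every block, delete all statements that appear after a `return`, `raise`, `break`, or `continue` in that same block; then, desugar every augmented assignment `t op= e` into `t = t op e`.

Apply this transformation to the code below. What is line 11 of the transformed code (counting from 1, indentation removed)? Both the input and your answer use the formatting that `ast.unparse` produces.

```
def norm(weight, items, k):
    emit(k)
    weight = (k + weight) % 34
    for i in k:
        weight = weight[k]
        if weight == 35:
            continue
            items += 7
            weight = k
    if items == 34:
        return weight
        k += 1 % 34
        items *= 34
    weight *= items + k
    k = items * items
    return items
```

Transformed code:
def norm(weight, items, k):
    emit(k)
    weight = (k + weight) % 34
    for i in k:
        weight = weight[k]
        if weight == 35:
            continue
    if items == 34:
        return weight
    weight = weight * (items + k)
    k = items * items
    return items

k = items * items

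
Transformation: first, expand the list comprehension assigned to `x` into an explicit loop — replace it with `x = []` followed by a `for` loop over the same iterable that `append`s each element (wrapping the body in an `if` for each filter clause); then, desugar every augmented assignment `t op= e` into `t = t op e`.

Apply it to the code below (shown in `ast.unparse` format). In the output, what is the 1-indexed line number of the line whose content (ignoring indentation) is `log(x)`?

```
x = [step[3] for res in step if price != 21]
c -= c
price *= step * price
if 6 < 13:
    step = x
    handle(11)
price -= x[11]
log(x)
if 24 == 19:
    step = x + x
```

11

Transformed code:
x = []
for res in step:
    if price != 21:
        x.append(step[3])
c = c - c
price = price * (step * price)
if 6 < 13:
    step = x
    handle(11)
price = price - x[11]
log(x)
if 24 == 19:
    step = x + x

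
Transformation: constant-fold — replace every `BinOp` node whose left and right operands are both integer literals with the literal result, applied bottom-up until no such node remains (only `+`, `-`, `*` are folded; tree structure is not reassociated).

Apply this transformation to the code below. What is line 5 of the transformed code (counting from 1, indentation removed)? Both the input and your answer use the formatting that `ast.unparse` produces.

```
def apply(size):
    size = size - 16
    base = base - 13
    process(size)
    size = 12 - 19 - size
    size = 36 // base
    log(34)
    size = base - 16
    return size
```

Transformed code:
def apply(size):
    size = size - 16
    base = base - 13
    process(size)
    size = -7 - size
    size = 36 // base
    log(34)
    size = base - 16
    return size

size = -7 - size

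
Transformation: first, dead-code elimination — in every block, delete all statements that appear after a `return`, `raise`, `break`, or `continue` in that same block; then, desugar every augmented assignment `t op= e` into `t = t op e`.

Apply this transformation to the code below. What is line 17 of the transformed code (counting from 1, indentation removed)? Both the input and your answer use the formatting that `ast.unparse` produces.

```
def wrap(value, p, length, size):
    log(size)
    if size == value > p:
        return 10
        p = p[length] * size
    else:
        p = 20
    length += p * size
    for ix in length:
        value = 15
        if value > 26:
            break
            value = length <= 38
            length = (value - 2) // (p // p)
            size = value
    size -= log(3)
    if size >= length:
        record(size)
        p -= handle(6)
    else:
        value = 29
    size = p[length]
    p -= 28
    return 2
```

value = 29

Transformed code:
def wrap(value, p, length, size):
    log(size)
    if size == value > p:
        return 10
    else:
        p = 20
    length = length + p * size
    for ix in length:
        value = 15
        if value > 26:
            break
    size = size - log(3)
    if size >= length:
        record(size)
        p = p - handle(6)
    else:
        value = 29
    size = p[length]
    p = p - 28
    return 2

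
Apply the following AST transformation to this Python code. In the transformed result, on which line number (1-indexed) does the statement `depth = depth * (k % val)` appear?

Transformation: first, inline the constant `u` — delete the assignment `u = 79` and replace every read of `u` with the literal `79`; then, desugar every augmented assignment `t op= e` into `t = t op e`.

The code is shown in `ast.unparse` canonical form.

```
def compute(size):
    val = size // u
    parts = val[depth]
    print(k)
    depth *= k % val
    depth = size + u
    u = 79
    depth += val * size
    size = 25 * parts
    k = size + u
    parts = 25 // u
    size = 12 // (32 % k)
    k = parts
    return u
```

Transformed code:
def compute(size):
    val = size // 79
    parts = val[depth]
    print(k)
    depth = depth * (k % val)
    depth = size + 79
    depth = depth + val * size
    size = 25 * parts
    k = size + 79
    parts = 25 // 79
    size = 12 // (32 % k)
    k = parts
    return 79

5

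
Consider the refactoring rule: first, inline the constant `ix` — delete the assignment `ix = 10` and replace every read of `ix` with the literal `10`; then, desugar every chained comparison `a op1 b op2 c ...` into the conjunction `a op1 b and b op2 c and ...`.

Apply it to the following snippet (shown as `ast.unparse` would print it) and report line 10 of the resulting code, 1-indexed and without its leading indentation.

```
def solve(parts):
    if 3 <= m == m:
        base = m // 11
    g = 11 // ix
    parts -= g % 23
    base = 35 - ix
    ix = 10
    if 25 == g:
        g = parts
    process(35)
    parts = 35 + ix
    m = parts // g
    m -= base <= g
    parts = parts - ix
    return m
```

parts = 35 + 10

Transformed code:
def solve(parts):
    if 3 <= m and m == m:
        base = m // 11
    g = 11 // 10
    parts -= g % 23
    base = 35 - 10
    if 25 == g:
        g = parts
    process(35)
    parts = 35 + 10
    m = parts // g
    m -= base <= g
    parts = parts - 10
    return m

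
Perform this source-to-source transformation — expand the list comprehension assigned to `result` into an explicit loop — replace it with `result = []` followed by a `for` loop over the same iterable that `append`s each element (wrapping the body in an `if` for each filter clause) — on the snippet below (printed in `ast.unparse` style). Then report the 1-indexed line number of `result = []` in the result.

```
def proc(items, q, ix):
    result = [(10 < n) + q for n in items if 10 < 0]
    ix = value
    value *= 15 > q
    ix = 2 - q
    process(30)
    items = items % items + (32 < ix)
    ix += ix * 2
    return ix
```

2

Transformed code:
def proc(items, q, ix):
    result = []
    for n in items:
        if 10 < 0:
            result.append((10 < n) + q)
    ix = value
    value *= 15 > q
    ix = 2 - q
    process(30)
    items = items % items + (32 < ix)
    ix += ix * 2
    return ix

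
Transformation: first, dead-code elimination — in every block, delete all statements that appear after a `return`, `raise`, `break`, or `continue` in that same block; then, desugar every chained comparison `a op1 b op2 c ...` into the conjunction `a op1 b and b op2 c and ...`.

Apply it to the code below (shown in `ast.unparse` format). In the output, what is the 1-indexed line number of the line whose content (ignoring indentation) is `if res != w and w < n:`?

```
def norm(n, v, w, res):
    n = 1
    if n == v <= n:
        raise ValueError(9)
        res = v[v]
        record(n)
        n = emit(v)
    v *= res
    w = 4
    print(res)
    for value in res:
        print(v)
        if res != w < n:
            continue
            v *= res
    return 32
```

10

Transformed code:
def norm(n, v, w, res):
    n = 1
    if n == v and v <= n:
        raise ValueError(9)
    v *= res
    w = 4
    print(res)
    for value in res:
        print(v)
        if res != w and w < n:
            continue
    return 32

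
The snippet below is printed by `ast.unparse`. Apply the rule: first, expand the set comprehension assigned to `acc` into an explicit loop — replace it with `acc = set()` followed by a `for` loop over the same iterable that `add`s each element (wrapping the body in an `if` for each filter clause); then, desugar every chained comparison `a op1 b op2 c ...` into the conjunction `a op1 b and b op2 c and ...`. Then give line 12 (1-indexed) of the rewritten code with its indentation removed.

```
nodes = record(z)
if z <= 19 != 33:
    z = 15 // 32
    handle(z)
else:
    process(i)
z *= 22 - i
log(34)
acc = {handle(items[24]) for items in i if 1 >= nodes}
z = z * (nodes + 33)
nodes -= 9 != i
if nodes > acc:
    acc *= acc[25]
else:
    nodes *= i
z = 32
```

acc.add(handle(items[24]))

Transformed code:
nodes = record(z)
if z <= 19 and 19 != 33:
    z = 15 // 32
    handle(z)
else:
    process(i)
z *= 22 - i
log(34)
acc = set()
for items in i:
    if 1 >= nodes:
        acc.add(handle(items[24]))
z = z * (nodes + 33)
nodes -= 9 != i
if nodes > acc:
    acc *= acc[25]
else:
    nodes *= i
z = 32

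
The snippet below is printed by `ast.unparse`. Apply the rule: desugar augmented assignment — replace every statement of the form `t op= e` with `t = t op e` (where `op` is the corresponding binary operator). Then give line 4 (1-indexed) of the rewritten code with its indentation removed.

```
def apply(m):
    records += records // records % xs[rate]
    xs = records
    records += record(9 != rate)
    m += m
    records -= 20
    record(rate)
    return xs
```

Transformed code:
def apply(m):
    records = records + records // records % xs[rate]
    xs = records
    records = records + record(9 != rate)
    m = m + m
    records = records - 20
    record(rate)
    return xs

records = records + record(9 != rate)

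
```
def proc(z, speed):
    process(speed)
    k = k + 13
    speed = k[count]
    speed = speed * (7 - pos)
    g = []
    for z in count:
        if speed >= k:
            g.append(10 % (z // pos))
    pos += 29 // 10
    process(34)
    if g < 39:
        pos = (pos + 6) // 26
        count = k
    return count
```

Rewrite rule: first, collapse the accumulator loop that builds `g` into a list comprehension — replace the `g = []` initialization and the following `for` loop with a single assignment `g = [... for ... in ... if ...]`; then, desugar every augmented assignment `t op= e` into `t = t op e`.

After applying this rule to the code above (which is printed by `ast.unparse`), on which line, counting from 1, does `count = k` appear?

11

Transformed code:
def proc(z, speed):
    process(speed)
    k = k + 13
    speed = k[count]
    speed = speed * (7 - pos)
    g = [10 % (z // pos) for z in count if speed >= k]
    pos = pos + 29 // 10
    process(34)
    if g < 39:
        pos = (pos + 6) // 26
        count = k
    return count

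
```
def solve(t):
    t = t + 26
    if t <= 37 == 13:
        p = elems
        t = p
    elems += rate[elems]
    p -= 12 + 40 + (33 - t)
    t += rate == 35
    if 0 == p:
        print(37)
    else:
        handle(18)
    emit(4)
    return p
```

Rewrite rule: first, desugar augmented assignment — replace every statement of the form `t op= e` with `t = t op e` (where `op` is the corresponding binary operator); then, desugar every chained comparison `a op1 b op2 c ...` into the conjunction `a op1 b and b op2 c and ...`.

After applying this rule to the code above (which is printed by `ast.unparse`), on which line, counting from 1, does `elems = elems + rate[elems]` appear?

Transformed code:
def solve(t):
    t = t + 26
    if t <= 37 and 37 == 13:
        p = elems
        t = p
    elems = elems + rate[elems]
    p = p - (12 + 40 + (33 - t))
    t = t + (rate == 35)
    if 0 == p:
        print(37)
    else:
        handle(18)
    emit(4)
    return p

6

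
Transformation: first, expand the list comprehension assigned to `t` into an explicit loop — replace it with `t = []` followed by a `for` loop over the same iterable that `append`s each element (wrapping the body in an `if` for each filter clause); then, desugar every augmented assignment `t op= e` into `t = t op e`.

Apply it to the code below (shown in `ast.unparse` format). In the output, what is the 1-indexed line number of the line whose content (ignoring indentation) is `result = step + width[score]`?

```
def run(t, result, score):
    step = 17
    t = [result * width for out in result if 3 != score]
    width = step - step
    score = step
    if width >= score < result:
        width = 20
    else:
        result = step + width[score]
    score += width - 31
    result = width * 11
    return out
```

12

Transformed code:
def run(t, result, score):
    step = 17
    t = []
    for out in result:
        if 3 != score:
            t.append(result * width)
    width = step - step
    score = step
    if width >= score < result:
        width = 20
    else:
        result = step + width[score]
    score = score + (width - 31)
    result = width * 11
    return out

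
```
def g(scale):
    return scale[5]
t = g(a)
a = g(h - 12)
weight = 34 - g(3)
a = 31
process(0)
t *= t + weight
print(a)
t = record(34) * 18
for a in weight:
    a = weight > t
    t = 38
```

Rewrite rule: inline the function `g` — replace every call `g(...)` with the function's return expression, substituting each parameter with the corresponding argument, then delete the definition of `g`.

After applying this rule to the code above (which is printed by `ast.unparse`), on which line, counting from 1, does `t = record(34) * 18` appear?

8

Transformed code:
t = a[5]
a = (h - 12)[5]
weight = 34 - 3[5]
a = 31
process(0)
t *= t + weight
print(a)
t = record(34) * 18
for a in weight:
    a = weight > t
    t = 38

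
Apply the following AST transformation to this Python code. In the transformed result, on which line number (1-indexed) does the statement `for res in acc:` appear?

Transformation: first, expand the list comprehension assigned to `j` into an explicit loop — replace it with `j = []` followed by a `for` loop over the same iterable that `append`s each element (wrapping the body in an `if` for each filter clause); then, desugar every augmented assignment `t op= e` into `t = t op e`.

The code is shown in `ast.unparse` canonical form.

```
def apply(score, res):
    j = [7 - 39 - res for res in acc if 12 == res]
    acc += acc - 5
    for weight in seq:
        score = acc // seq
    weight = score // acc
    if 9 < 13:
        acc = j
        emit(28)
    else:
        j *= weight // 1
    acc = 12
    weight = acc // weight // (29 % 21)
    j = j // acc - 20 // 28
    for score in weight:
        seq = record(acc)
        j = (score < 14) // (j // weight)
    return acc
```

Transformed code:
def apply(score, res):
    j = []
    for res in acc:
        if 12 == res:
            j.append(7 - 39 - res)
    acc = acc + (acc - 5)
    for weight in seq:
        score = acc // seq
    weight = score // acc
    if 9 < 13:
        acc = j
        emit(28)
    else:
        j = j * (weight // 1)
    acc = 12
    weight = acc // weight // (29 % 21)
    j = j // acc - 20 // 28
    for score in weight:
        seq = record(acc)
        j = (score < 14) // (j // weight)
    return acc

3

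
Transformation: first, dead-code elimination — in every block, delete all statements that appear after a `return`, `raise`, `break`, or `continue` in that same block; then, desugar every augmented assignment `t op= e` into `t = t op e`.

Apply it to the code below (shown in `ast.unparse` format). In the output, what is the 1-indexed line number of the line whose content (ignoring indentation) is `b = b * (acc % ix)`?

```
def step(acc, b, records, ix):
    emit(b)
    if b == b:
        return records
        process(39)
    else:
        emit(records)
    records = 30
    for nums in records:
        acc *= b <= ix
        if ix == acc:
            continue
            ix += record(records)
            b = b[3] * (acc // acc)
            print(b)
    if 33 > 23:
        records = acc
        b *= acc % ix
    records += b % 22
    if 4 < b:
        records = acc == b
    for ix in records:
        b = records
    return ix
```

Transformed code:
def step(acc, b, records, ix):
    emit(b)
    if b == b:
        return records
    else:
        emit(records)
    records = 30
    for nums in records:
        acc = acc * (b <= ix)
        if ix == acc:
            continue
    if 33 > 23:
        records = acc
        b = b * (acc % ix)
    records = records + b % 22
    if 4 < b:
        records = acc == b
    for ix in records:
        b = records
    return ix

14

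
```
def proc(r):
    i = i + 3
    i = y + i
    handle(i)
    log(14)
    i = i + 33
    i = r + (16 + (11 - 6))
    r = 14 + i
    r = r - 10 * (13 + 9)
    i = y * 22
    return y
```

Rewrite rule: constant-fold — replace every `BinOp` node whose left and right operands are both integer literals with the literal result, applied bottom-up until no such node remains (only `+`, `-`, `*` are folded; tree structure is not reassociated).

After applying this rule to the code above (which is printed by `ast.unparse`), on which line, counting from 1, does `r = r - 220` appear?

Transformed code:
def proc(r):
    i = i + 3
    i = y + i
    handle(i)
    log(14)
    i = i + 33
    i = r + 21
    r = 14 + i
    r = r - 220
    i = y * 22
    return y

9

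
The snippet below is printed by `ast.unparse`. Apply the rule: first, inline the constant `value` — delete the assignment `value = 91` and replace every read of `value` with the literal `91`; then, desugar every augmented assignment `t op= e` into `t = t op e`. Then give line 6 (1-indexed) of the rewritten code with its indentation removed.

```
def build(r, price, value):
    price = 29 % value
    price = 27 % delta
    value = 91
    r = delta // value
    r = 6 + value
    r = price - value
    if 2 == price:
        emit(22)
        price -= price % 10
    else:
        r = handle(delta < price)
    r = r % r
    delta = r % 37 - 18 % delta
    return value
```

r = price - 91

Transformed code:
def build(r, price, value):
    price = 29 % 91
    price = 27 % delta
    r = delta // 91
    r = 6 + 91
    r = price - 91
    if 2 == price:
        emit(22)
        price = price - price % 10
    else:
        r = handle(delta < price)
    r = r % r
    delta = r % 37 - 18 % delta
    return 91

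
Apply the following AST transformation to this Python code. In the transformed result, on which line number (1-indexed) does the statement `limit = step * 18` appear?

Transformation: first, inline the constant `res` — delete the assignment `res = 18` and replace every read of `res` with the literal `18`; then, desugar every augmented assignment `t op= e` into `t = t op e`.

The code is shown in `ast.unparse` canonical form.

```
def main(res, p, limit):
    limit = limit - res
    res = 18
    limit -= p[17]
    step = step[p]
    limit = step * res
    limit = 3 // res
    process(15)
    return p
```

Transformed code:
def main(res, p, limit):
    limit = limit - 18
    limit = limit - p[17]
    step = step[p]
    limit = step * 18
    limit = 3 // 18
    process(15)
    return p

5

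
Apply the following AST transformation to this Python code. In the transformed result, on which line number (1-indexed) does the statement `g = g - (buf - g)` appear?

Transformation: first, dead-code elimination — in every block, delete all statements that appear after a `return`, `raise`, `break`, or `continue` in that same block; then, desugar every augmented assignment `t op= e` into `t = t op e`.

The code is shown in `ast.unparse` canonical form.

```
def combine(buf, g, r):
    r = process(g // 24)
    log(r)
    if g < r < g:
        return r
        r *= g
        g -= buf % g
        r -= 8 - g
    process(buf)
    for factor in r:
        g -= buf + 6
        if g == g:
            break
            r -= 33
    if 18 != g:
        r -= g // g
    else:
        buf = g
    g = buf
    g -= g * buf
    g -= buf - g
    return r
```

17

Transformed code:
def combine(buf, g, r):
    r = process(g // 24)
    log(r)
    if g < r < g:
        return r
    process(buf)
    for factor in r:
        g = g - (buf + 6)
        if g == g:
            break
    if 18 != g:
        r = r - g // g
    else:
        buf = g
    g = buf
    g = g - g * buf
    g = g - (buf - g)
    return r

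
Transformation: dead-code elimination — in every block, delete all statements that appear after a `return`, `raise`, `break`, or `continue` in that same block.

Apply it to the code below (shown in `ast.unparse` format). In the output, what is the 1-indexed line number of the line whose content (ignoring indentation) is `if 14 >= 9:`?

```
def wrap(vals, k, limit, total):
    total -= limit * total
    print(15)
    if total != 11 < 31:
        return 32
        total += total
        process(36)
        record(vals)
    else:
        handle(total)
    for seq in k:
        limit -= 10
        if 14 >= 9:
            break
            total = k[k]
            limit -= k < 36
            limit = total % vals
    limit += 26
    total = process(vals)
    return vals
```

10

Transformed code:
def wrap(vals, k, limit, total):
    total -= limit * total
    print(15)
    if total != 11 < 31:
        return 32
    else:
        handle(total)
    for seq in k:
        limit -= 10
        if 14 >= 9:
            break
    limit += 26
    total = process(vals)
    return vals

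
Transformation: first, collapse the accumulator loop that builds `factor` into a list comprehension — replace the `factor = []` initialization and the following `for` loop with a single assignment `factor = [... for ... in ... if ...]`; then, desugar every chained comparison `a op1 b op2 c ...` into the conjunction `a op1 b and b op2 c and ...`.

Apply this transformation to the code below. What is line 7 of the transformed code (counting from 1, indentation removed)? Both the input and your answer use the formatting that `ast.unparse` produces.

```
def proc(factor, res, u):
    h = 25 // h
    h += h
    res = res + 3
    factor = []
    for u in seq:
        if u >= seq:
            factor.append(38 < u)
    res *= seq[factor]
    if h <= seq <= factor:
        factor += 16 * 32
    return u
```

if h <= seq and seq <= factor:

Transformed code:
def proc(factor, res, u):
    h = 25 // h
    h += h
    res = res + 3
    factor = [38 < u for u in seq if u >= seq]
    res *= seq[factor]
    if h <= seq and seq <= factor:
        factor += 16 * 32
    return u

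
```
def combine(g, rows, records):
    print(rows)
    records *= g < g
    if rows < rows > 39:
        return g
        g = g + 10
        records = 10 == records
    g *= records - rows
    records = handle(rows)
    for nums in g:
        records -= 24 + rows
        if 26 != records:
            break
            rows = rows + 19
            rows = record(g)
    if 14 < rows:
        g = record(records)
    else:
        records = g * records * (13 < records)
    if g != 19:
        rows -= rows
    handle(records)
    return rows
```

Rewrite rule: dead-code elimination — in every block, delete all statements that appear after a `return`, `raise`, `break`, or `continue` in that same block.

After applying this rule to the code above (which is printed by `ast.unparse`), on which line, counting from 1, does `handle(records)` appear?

18

Transformed code:
def combine(g, rows, records):
    print(rows)
    records *= g < g
    if rows < rows > 39:
        return g
    g *= records - rows
    records = handle(rows)
    for nums in g:
        records -= 24 + rows
        if 26 != records:
            break
    if 14 < rows:
        g = record(records)
    else:
        records = g * records * (13 < records)
    if g != 19:
        rows -= rows
    handle(records)
    return rows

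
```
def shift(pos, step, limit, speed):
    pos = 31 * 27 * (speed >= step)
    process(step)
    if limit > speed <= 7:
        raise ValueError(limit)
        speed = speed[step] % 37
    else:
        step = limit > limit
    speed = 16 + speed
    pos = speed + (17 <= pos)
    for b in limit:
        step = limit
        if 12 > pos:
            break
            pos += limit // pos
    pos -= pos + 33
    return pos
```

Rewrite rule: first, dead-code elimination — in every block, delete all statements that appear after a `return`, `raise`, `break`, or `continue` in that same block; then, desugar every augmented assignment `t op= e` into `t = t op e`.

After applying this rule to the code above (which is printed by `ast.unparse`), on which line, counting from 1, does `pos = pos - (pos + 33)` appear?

Transformed code:
def shift(pos, step, limit, speed):
    pos = 31 * 27 * (speed >= step)
    process(step)
    if limit > speed <= 7:
        raise ValueError(limit)
    else:
        step = limit > limit
    speed = 16 + speed
    pos = speed + (17 <= pos)
    for b in limit:
        step = limit
        if 12 > pos:
            break
    pos = pos - (pos + 33)
    return pos

14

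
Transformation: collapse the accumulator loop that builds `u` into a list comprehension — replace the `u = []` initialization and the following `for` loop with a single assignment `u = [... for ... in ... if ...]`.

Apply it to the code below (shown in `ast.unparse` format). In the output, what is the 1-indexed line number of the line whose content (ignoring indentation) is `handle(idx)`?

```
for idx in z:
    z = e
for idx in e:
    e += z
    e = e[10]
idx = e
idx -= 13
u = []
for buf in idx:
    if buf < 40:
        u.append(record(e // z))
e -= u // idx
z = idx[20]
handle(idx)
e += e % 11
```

11

Transformed code:
for idx in z:
    z = e
for idx in e:
    e += z
    e = e[10]
idx = e
idx -= 13
u = [record(e // z) for buf in idx if buf < 40]
e -= u // idx
z = idx[20]
handle(idx)
e += e % 11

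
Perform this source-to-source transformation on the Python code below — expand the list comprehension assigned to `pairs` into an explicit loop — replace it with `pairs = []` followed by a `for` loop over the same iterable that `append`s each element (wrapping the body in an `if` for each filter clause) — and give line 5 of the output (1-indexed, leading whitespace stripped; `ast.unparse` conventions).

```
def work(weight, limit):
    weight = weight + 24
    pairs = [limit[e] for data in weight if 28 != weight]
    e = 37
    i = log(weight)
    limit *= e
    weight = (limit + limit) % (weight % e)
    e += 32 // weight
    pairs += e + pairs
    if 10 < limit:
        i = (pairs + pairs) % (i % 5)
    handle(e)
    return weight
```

if 28 != weight:

Transformed code:
def work(weight, limit):
    weight = weight + 24
    pairs = []
    for data in weight:
        if 28 != weight:
            pairs.append(limit[e])
    e = 37
    i = log(weight)
    limit *= e
    weight = (limit + limit) % (weight % e)
    e += 32 // weight
    pairs += e + pairs
    if 10 < limit:
        i = (pairs + pairs) % (i % 5)
    handle(e)
    return weight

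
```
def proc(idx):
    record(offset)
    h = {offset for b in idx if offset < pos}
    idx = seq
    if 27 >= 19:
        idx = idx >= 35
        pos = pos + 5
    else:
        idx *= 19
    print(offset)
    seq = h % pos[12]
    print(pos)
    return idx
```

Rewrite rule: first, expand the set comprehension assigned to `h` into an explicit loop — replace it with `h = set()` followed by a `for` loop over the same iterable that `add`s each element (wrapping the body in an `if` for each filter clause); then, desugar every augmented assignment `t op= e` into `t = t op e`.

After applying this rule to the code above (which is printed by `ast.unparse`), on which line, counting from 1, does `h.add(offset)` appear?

Transformed code:
def proc(idx):
    record(offset)
    h = set()
    for b in idx:
        if offset < pos:
            h.add(offset)
    idx = seq
    if 27 >= 19:
        idx = idx >= 35
        pos = pos + 5
    else:
        idx = idx * 19
    print(offset)
    seq = h % pos[12]
    print(pos)
    return idx

6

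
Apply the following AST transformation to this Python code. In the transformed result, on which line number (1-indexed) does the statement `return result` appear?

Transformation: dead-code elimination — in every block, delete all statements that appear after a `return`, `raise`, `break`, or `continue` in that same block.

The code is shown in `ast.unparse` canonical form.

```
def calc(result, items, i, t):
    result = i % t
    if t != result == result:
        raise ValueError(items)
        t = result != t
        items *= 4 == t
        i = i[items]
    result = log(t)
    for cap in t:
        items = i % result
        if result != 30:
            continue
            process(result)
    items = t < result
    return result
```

Transformed code:
def calc(result, items, i, t):
    result = i % t
    if t != result == result:
        raise ValueError(items)
    result = log(t)
    for cap in t:
        items = i % result
        if result != 30:
            continue
    items = t < result
    return result

11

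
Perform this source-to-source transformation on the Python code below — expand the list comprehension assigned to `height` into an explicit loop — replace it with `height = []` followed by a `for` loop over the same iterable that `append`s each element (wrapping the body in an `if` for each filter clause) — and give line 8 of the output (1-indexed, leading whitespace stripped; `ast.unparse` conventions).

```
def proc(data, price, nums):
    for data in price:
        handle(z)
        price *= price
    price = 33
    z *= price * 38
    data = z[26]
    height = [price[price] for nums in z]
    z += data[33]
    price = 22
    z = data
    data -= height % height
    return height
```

Transformed code:
def proc(data, price, nums):
    for data in price:
        handle(z)
        price *= price
    price = 33
    z *= price * 38
    data = z[26]
    height = []
    for nums in z:
        height.append(price[price])
    z += data[33]
    price = 22
    z = data
    data -= height % height
    return height

height = []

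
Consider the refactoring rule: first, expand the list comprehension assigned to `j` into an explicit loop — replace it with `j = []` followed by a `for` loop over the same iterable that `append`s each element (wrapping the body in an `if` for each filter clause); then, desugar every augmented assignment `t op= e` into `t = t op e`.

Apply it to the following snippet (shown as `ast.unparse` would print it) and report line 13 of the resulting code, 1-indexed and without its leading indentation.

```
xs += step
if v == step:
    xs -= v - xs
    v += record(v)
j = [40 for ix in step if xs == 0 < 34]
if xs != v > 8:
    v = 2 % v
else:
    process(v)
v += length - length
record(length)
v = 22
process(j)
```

v = v + (length - length)

Transformed code:
xs = xs + step
if v == step:
    xs = xs - (v - xs)
    v = v + record(v)
j = []
for ix in step:
    if xs == 0 < 34:
        j.append(40)
if xs != v > 8:
    v = 2 % v
else:
    process(v)
v = v + (length - length)
record(length)
v = 22
process(j)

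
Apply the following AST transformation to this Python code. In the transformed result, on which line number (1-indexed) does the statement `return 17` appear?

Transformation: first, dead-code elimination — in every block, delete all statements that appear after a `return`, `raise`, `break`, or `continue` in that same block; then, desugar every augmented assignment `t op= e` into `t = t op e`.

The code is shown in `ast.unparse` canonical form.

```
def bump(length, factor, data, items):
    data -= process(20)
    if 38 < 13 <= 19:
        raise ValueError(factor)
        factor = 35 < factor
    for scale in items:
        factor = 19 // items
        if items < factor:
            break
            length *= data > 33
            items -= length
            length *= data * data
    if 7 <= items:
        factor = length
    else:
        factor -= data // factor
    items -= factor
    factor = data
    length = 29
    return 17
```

16

Transformed code:
def bump(length, factor, data, items):
    data = data - process(20)
    if 38 < 13 <= 19:
        raise ValueError(factor)
    for scale in items:
        factor = 19 // items
        if items < factor:
            break
    if 7 <= items:
        factor = length
    else:
        factor = factor - data // factor
    items = items - factor
    factor = data
    length = 29
    return 17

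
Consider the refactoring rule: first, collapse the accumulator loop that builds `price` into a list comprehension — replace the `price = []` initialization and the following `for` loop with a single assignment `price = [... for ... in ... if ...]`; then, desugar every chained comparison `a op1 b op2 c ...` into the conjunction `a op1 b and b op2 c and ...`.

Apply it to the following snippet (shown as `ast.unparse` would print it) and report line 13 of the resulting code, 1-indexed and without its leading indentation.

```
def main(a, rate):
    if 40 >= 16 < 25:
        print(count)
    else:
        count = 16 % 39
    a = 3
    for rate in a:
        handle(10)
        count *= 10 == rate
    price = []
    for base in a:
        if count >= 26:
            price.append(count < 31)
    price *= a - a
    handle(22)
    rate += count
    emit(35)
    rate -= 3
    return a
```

Transformed code:
def main(a, rate):
    if 40 >= 16 and 16 < 25:
        print(count)
    else:
        count = 16 % 39
    a = 3
    for rate in a:
        handle(10)
        count *= 10 == rate
    price = [count < 31 for base in a if count >= 26]
    price *= a - a
    handle(22)
    rate += count
    emit(35)
    rate -= 3
    return a

rate += count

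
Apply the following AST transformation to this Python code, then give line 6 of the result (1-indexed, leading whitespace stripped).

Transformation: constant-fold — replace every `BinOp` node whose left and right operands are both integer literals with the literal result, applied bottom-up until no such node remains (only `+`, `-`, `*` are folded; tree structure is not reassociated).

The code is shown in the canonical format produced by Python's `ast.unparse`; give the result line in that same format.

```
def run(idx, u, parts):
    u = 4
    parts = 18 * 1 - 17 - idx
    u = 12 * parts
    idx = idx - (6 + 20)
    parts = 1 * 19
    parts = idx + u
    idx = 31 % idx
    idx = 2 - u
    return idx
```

Transformed code:
def run(idx, u, parts):
    u = 4
    parts = 1 - idx
    u = 12 * parts
    idx = idx - 26
    parts = 19
    parts = idx + u
    idx = 31 % idx
    idx = 2 - u
    return idx

parts = 19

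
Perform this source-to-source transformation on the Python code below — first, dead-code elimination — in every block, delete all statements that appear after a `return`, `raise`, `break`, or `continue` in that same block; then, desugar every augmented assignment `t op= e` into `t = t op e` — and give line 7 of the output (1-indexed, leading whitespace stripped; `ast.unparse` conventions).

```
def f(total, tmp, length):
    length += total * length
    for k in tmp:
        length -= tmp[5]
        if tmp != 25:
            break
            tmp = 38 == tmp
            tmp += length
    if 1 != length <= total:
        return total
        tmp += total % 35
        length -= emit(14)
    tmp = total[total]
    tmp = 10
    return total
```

if 1 != length <= total:

Transformed code:
def f(total, tmp, length):
    length = length + total * length
    for k in tmp:
        length = length - tmp[5]
        if tmp != 25:
            break
    if 1 != length <= total:
        return total
    tmp = total[total]
    tmp = 10
    return total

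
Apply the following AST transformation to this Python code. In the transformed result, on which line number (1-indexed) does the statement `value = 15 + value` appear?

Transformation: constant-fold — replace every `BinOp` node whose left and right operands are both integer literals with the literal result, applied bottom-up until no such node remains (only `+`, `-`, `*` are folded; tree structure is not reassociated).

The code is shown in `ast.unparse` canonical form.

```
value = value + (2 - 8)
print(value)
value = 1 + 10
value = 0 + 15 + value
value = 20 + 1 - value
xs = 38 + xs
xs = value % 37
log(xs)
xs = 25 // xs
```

Transformed code:
value = value + -6
print(value)
value = 11
value = 15 + value
value = 21 - value
xs = 38 + xs
xs = value % 37
log(xs)
xs = 25 // xs

4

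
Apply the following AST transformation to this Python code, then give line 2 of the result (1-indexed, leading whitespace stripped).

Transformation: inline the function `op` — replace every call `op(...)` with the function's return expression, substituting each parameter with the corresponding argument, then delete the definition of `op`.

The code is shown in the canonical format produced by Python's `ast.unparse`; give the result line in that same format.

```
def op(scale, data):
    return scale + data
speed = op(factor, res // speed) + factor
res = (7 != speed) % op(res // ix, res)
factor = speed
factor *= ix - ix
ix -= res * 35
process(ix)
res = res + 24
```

res = (7 != speed) % (res // ix + res)

Transformed code:
speed = factor + res // speed + factor
res = (7 != speed) % (res // ix + res)
factor = speed
factor *= ix - ix
ix -= res * 35
process(ix)
res = res + 24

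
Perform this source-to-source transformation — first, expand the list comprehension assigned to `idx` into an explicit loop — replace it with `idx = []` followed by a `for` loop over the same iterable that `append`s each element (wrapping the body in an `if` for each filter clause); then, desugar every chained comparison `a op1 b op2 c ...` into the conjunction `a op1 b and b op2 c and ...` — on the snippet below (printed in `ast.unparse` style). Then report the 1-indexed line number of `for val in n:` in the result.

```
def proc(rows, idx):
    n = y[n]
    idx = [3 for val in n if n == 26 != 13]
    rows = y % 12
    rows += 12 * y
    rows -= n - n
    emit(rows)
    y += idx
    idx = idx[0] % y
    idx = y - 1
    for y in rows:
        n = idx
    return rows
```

Transformed code:
def proc(rows, idx):
    n = y[n]
    idx = []
    for val in n:
        if n == 26 and 26 != 13:
            idx.append(3)
    rows = y % 12
    rows += 12 * y
    rows -= n - n
    emit(rows)
    y += idx
    idx = idx[0] % y
    idx = y - 1
    for y in rows:
        n = idx
    return rows

4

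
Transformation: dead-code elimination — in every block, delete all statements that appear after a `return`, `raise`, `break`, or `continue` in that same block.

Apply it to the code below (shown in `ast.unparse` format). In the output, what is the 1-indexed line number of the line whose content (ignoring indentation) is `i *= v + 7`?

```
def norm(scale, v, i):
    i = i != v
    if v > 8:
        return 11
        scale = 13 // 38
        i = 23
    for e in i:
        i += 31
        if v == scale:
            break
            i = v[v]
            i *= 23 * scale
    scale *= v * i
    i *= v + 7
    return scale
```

Transformed code:
def norm(scale, v, i):
    i = i != v
    if v > 8:
        return 11
    for e in i:
        i += 31
        if v == scale:
            break
    scale *= v * i
    i *= v + 7
    return scale

10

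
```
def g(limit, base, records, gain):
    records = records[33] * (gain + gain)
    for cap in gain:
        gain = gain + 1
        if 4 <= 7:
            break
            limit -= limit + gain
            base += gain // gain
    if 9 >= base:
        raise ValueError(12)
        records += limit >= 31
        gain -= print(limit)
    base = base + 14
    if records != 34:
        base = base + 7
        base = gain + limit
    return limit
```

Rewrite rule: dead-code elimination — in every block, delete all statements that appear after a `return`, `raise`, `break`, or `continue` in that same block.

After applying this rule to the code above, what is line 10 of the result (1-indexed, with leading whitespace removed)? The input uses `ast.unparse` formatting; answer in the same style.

Transformed code:
def g(limit, base, records, gain):
    records = records[33] * (gain + gain)
    for cap in gain:
        gain = gain + 1
        if 4 <= 7:
            break
    if 9 >= base:
        raise ValueError(12)
    base = base + 14
    if records != 34:
        base = base + 7
        base = gain + limit
    return limit

if records != 34: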